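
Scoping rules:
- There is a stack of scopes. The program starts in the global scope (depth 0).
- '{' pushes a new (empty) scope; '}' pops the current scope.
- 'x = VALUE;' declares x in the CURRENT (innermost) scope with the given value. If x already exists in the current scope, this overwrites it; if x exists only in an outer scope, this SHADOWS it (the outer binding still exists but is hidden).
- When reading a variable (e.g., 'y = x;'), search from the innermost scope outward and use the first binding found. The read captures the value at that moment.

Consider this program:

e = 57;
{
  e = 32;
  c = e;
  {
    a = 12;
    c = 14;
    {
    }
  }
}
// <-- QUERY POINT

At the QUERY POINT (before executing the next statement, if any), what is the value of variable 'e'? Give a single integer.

Step 1: declare e=57 at depth 0
Step 2: enter scope (depth=1)
Step 3: declare e=32 at depth 1
Step 4: declare c=(read e)=32 at depth 1
Step 5: enter scope (depth=2)
Step 6: declare a=12 at depth 2
Step 7: declare c=14 at depth 2
Step 8: enter scope (depth=3)
Step 9: exit scope (depth=2)
Step 10: exit scope (depth=1)
Step 11: exit scope (depth=0)
Visible at query point: e=57

Answer: 57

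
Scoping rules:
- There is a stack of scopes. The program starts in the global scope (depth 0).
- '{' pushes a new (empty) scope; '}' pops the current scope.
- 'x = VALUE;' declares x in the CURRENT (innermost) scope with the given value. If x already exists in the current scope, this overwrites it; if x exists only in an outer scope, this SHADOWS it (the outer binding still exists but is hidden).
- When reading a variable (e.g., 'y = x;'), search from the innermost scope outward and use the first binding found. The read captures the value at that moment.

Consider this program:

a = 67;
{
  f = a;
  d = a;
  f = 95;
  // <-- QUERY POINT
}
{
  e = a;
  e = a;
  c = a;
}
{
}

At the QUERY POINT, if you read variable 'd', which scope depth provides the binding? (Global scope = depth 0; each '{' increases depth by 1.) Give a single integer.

Answer: 1

Derivation:
Step 1: declare a=67 at depth 0
Step 2: enter scope (depth=1)
Step 3: declare f=(read a)=67 at depth 1
Step 4: declare d=(read a)=67 at depth 1
Step 5: declare f=95 at depth 1
Visible at query point: a=67 d=67 f=95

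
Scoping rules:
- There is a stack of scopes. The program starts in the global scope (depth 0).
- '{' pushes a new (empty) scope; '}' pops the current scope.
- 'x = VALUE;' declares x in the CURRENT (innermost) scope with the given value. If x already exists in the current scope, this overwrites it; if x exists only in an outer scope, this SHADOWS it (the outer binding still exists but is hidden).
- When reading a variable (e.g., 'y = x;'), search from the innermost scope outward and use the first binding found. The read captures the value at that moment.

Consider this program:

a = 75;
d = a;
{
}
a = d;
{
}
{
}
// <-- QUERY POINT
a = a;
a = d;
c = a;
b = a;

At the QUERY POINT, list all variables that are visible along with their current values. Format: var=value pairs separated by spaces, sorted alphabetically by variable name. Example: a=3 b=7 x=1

Answer: a=75 d=75

Derivation:
Step 1: declare a=75 at depth 0
Step 2: declare d=(read a)=75 at depth 0
Step 3: enter scope (depth=1)
Step 4: exit scope (depth=0)
Step 5: declare a=(read d)=75 at depth 0
Step 6: enter scope (depth=1)
Step 7: exit scope (depth=0)
Step 8: enter scope (depth=1)
Step 9: exit scope (depth=0)
Visible at query point: a=75 d=75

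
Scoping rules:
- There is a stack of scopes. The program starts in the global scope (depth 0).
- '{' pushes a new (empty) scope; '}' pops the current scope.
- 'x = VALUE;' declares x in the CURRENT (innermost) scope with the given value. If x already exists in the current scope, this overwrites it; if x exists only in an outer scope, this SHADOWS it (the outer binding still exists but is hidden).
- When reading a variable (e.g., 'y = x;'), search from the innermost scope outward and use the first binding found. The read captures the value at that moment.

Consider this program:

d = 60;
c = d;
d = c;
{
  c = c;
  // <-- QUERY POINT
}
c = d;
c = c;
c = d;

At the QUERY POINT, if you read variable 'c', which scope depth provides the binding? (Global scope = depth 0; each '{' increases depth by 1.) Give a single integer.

Answer: 1

Derivation:
Step 1: declare d=60 at depth 0
Step 2: declare c=(read d)=60 at depth 0
Step 3: declare d=(read c)=60 at depth 0
Step 4: enter scope (depth=1)
Step 5: declare c=(read c)=60 at depth 1
Visible at query point: c=60 d=60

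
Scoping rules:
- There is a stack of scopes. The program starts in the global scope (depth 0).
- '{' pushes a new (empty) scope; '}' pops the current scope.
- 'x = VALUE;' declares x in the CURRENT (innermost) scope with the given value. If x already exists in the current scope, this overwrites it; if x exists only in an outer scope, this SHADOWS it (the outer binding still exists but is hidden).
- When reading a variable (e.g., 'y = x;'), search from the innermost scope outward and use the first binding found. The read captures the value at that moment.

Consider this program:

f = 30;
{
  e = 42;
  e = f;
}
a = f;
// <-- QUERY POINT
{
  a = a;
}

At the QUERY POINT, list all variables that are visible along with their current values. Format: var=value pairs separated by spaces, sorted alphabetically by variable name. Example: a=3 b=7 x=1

Step 1: declare f=30 at depth 0
Step 2: enter scope (depth=1)
Step 3: declare e=42 at depth 1
Step 4: declare e=(read f)=30 at depth 1
Step 5: exit scope (depth=0)
Step 6: declare a=(read f)=30 at depth 0
Visible at query point: a=30 f=30

Answer: a=30 f=30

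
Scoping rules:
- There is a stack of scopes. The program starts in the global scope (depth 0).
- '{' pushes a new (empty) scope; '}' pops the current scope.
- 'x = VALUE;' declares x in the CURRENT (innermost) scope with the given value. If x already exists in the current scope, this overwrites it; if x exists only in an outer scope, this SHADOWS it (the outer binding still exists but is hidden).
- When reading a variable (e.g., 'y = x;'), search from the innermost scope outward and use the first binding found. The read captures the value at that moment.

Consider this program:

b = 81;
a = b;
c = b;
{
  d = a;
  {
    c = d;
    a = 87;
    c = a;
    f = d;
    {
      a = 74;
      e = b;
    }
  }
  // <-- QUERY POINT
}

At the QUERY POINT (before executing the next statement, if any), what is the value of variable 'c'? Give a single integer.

Answer: 81

Derivation:
Step 1: declare b=81 at depth 0
Step 2: declare a=(read b)=81 at depth 0
Step 3: declare c=(read b)=81 at depth 0
Step 4: enter scope (depth=1)
Step 5: declare d=(read a)=81 at depth 1
Step 6: enter scope (depth=2)
Step 7: declare c=(read d)=81 at depth 2
Step 8: declare a=87 at depth 2
Step 9: declare c=(read a)=87 at depth 2
Step 10: declare f=(read d)=81 at depth 2
Step 11: enter scope (depth=3)
Step 12: declare a=74 at depth 3
Step 13: declare e=(read b)=81 at depth 3
Step 14: exit scope (depth=2)
Step 15: exit scope (depth=1)
Visible at query point: a=81 b=81 c=81 d=81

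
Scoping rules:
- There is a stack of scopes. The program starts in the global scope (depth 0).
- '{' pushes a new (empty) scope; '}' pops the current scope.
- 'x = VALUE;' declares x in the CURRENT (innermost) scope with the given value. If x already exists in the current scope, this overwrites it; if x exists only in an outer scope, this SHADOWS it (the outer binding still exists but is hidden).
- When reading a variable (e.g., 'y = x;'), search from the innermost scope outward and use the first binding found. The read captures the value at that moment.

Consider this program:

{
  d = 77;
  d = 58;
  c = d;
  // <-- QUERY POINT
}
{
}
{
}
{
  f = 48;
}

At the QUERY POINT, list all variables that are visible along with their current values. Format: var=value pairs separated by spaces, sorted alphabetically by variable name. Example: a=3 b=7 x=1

Step 1: enter scope (depth=1)
Step 2: declare d=77 at depth 1
Step 3: declare d=58 at depth 1
Step 4: declare c=(read d)=58 at depth 1
Visible at query point: c=58 d=58

Answer: c=58 d=58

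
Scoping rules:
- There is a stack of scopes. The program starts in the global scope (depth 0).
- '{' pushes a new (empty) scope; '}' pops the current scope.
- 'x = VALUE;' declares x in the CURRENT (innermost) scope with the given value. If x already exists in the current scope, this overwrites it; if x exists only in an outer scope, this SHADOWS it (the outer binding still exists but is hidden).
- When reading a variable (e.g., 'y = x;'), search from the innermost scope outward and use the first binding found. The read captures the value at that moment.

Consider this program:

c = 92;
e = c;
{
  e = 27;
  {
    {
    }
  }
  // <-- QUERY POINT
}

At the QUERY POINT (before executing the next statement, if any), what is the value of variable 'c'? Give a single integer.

Answer: 92

Derivation:
Step 1: declare c=92 at depth 0
Step 2: declare e=(read c)=92 at depth 0
Step 3: enter scope (depth=1)
Step 4: declare e=27 at depth 1
Step 5: enter scope (depth=2)
Step 6: enter scope (depth=3)
Step 7: exit scope (depth=2)
Step 8: exit scope (depth=1)
Visible at query point: c=92 e=27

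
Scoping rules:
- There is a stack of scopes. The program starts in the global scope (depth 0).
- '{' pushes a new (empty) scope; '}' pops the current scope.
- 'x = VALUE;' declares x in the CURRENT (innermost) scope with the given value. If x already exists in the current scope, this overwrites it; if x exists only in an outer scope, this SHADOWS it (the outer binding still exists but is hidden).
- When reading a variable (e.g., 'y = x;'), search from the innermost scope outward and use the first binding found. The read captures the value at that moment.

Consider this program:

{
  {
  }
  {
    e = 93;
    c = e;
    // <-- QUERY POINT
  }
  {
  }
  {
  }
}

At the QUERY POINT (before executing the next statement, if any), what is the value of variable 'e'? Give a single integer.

Step 1: enter scope (depth=1)
Step 2: enter scope (depth=2)
Step 3: exit scope (depth=1)
Step 4: enter scope (depth=2)
Step 5: declare e=93 at depth 2
Step 6: declare c=(read e)=93 at depth 2
Visible at query point: c=93 e=93

Answer: 93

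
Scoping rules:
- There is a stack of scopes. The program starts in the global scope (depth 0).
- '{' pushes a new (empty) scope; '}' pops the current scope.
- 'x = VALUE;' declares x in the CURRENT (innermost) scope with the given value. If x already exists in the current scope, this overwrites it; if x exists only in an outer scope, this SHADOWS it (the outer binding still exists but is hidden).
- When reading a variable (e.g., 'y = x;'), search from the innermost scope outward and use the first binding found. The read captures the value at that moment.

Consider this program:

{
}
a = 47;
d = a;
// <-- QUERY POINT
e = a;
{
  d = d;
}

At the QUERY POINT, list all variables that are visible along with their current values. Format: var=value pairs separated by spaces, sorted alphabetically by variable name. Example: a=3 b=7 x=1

Answer: a=47 d=47

Derivation:
Step 1: enter scope (depth=1)
Step 2: exit scope (depth=0)
Step 3: declare a=47 at depth 0
Step 4: declare d=(read a)=47 at depth 0
Visible at query point: a=47 d=47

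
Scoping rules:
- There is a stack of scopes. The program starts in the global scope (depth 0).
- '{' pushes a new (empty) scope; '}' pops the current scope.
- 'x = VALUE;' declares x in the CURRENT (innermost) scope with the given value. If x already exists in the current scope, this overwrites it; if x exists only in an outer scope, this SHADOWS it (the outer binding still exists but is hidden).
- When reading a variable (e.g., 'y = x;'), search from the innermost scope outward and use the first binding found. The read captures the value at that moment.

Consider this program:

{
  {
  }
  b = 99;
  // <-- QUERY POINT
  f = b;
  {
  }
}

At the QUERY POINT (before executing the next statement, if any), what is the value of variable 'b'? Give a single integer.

Step 1: enter scope (depth=1)
Step 2: enter scope (depth=2)
Step 3: exit scope (depth=1)
Step 4: declare b=99 at depth 1
Visible at query point: b=99

Answer: 99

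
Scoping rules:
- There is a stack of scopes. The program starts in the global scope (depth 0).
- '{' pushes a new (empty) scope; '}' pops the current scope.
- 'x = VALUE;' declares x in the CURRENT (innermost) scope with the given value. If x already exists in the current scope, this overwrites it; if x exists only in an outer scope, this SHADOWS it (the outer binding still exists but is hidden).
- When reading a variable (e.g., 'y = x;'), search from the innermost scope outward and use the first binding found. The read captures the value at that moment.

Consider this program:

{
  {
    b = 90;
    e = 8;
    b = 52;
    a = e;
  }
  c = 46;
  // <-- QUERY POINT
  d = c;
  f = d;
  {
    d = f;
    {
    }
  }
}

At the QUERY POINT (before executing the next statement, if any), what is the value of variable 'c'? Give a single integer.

Answer: 46

Derivation:
Step 1: enter scope (depth=1)
Step 2: enter scope (depth=2)
Step 3: declare b=90 at depth 2
Step 4: declare e=8 at depth 2
Step 5: declare b=52 at depth 2
Step 6: declare a=(read e)=8 at depth 2
Step 7: exit scope (depth=1)
Step 8: declare c=46 at depth 1
Visible at query point: c=46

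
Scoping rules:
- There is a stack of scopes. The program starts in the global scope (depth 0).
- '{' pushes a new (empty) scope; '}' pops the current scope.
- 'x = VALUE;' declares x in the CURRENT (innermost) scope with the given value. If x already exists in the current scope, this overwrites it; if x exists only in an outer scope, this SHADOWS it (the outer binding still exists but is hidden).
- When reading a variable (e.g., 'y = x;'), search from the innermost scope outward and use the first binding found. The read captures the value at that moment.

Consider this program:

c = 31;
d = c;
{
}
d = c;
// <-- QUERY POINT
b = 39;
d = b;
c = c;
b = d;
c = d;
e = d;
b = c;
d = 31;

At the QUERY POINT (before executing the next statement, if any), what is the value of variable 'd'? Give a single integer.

Step 1: declare c=31 at depth 0
Step 2: declare d=(read c)=31 at depth 0
Step 3: enter scope (depth=1)
Step 4: exit scope (depth=0)
Step 5: declare d=(read c)=31 at depth 0
Visible at query point: c=31 d=31

Answer: 31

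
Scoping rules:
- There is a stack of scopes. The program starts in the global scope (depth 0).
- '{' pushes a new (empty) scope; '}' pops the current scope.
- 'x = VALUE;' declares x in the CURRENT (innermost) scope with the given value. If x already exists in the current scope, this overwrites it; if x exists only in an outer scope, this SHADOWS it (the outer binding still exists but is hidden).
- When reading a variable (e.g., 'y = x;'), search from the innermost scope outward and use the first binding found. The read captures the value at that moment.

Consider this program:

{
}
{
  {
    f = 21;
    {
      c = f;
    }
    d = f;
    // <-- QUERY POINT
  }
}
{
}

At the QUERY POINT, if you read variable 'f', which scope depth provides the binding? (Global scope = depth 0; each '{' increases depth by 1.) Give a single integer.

Step 1: enter scope (depth=1)
Step 2: exit scope (depth=0)
Step 3: enter scope (depth=1)
Step 4: enter scope (depth=2)
Step 5: declare f=21 at depth 2
Step 6: enter scope (depth=3)
Step 7: declare c=(read f)=21 at depth 3
Step 8: exit scope (depth=2)
Step 9: declare d=(read f)=21 at depth 2
Visible at query point: d=21 f=21

Answer: 2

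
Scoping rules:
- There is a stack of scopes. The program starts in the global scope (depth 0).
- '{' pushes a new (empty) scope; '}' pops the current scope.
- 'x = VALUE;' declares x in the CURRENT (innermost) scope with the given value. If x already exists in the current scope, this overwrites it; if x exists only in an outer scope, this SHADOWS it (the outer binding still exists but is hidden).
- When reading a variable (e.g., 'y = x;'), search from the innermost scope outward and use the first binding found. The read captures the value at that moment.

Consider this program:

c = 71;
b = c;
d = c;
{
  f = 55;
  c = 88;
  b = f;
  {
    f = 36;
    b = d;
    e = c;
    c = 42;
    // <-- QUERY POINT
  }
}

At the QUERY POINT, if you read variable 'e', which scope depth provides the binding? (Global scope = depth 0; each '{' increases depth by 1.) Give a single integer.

Step 1: declare c=71 at depth 0
Step 2: declare b=(read c)=71 at depth 0
Step 3: declare d=(read c)=71 at depth 0
Step 4: enter scope (depth=1)
Step 5: declare f=55 at depth 1
Step 6: declare c=88 at depth 1
Step 7: declare b=(read f)=55 at depth 1
Step 8: enter scope (depth=2)
Step 9: declare f=36 at depth 2
Step 10: declare b=(read d)=71 at depth 2
Step 11: declare e=(read c)=88 at depth 2
Step 12: declare c=42 at depth 2
Visible at query point: b=71 c=42 d=71 e=88 f=36

Answer: 2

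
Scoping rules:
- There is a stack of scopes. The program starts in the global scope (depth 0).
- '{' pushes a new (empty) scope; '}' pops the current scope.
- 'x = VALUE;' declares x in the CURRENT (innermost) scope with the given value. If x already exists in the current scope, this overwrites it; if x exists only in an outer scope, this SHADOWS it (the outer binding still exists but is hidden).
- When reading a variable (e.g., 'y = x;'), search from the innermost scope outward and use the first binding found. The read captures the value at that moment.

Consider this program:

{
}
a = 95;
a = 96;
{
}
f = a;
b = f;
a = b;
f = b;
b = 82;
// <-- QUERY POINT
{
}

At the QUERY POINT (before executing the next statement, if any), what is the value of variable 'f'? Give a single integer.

Answer: 96

Derivation:
Step 1: enter scope (depth=1)
Step 2: exit scope (depth=0)
Step 3: declare a=95 at depth 0
Step 4: declare a=96 at depth 0
Step 5: enter scope (depth=1)
Step 6: exit scope (depth=0)
Step 7: declare f=(read a)=96 at depth 0
Step 8: declare b=(read f)=96 at depth 0
Step 9: declare a=(read b)=96 at depth 0
Step 10: declare f=(read b)=96 at depth 0
Step 11: declare b=82 at depth 0
Visible at query point: a=96 b=82 f=96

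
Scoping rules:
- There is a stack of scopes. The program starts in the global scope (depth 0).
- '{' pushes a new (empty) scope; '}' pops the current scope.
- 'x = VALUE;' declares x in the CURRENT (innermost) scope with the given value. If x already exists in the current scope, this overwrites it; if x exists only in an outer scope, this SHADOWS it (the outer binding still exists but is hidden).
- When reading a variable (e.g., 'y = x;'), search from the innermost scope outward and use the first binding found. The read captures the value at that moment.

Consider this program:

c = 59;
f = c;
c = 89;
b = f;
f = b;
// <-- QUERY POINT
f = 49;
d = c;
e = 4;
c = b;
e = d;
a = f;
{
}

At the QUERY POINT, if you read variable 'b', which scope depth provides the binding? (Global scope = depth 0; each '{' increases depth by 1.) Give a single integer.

Step 1: declare c=59 at depth 0
Step 2: declare f=(read c)=59 at depth 0
Step 3: declare c=89 at depth 0
Step 4: declare b=(read f)=59 at depth 0
Step 5: declare f=(read b)=59 at depth 0
Visible at query point: b=59 c=89 f=59

Answer: 0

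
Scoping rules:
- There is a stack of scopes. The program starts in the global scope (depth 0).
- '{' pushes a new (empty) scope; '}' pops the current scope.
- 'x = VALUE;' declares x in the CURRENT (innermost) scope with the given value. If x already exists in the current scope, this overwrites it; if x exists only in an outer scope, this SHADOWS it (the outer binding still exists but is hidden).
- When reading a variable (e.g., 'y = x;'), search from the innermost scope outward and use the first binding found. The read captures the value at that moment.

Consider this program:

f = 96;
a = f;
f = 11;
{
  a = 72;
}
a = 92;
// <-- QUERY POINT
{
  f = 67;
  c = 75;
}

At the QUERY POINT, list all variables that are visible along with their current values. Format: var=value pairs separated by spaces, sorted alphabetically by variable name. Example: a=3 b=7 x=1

Answer: a=92 f=11

Derivation:
Step 1: declare f=96 at depth 0
Step 2: declare a=(read f)=96 at depth 0
Step 3: declare f=11 at depth 0
Step 4: enter scope (depth=1)
Step 5: declare a=72 at depth 1
Step 6: exit scope (depth=0)
Step 7: declare a=92 at depth 0
Visible at query point: a=92 f=11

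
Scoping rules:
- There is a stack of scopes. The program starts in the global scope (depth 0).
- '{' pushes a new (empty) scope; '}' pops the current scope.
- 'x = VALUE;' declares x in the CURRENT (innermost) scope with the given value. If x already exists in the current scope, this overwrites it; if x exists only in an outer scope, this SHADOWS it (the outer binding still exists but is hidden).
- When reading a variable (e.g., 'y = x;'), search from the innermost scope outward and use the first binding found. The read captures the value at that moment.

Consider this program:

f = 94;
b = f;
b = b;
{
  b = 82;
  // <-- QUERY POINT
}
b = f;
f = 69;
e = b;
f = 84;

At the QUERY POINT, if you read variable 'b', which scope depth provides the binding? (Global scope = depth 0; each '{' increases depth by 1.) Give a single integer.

Answer: 1

Derivation:
Step 1: declare f=94 at depth 0
Step 2: declare b=(read f)=94 at depth 0
Step 3: declare b=(read b)=94 at depth 0
Step 4: enter scope (depth=1)
Step 5: declare b=82 at depth 1
Visible at query point: b=82 f=94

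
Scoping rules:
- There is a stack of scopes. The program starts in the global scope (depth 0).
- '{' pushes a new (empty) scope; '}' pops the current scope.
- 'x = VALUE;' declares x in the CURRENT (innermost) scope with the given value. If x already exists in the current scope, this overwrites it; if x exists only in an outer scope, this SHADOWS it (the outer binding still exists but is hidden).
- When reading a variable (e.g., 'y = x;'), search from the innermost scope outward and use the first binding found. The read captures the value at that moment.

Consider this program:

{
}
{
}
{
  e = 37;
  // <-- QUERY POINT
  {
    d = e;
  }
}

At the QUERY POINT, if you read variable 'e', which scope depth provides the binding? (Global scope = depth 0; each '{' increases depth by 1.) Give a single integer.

Answer: 1

Derivation:
Step 1: enter scope (depth=1)
Step 2: exit scope (depth=0)
Step 3: enter scope (depth=1)
Step 4: exit scope (depth=0)
Step 5: enter scope (depth=1)
Step 6: declare e=37 at depth 1
Visible at query point: e=37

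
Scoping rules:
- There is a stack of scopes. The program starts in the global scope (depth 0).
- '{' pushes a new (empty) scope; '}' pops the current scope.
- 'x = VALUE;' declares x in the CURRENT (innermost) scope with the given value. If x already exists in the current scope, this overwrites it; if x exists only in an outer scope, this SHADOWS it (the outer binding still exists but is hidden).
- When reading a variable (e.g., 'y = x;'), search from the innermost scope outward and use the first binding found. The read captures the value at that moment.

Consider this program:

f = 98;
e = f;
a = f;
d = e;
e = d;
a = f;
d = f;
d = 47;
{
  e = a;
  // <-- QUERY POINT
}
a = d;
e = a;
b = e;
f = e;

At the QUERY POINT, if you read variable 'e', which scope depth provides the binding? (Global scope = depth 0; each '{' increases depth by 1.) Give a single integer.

Answer: 1

Derivation:
Step 1: declare f=98 at depth 0
Step 2: declare e=(read f)=98 at depth 0
Step 3: declare a=(read f)=98 at depth 0
Step 4: declare d=(read e)=98 at depth 0
Step 5: declare e=(read d)=98 at depth 0
Step 6: declare a=(read f)=98 at depth 0
Step 7: declare d=(read f)=98 at depth 0
Step 8: declare d=47 at depth 0
Step 9: enter scope (depth=1)
Step 10: declare e=(read a)=98 at depth 1
Visible at query point: a=98 d=47 e=98 f=98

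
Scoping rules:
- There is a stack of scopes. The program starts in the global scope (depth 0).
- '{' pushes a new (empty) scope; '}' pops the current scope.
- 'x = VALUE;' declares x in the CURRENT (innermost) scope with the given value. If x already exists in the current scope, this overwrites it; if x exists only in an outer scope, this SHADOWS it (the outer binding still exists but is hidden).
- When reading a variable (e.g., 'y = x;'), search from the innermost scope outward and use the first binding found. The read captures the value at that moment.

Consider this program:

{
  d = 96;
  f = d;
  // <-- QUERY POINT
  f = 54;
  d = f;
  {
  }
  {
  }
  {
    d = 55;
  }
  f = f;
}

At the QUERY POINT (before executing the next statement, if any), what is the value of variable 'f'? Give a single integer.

Step 1: enter scope (depth=1)
Step 2: declare d=96 at depth 1
Step 3: declare f=(read d)=96 at depth 1
Visible at query point: d=96 f=96

Answer: 96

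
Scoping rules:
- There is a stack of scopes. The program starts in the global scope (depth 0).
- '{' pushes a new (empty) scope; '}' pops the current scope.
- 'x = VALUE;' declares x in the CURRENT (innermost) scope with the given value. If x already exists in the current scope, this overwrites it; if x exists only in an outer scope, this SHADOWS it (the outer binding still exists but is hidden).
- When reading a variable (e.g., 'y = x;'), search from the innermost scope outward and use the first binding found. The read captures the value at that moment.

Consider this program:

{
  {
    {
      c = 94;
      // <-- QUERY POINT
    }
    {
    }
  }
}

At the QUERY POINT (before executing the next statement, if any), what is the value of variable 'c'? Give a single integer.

Answer: 94

Derivation:
Step 1: enter scope (depth=1)
Step 2: enter scope (depth=2)
Step 3: enter scope (depth=3)
Step 4: declare c=94 at depth 3
Visible at query point: c=94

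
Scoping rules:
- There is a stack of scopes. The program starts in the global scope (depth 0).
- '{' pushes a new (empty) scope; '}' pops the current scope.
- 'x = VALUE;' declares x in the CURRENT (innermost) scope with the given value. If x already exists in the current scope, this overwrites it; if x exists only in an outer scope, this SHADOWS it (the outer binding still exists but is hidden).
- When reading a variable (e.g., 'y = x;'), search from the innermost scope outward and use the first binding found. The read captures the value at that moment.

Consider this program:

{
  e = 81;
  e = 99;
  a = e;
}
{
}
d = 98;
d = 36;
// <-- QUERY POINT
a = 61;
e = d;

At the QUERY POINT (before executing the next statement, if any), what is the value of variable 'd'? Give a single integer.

Answer: 36

Derivation:
Step 1: enter scope (depth=1)
Step 2: declare e=81 at depth 1
Step 3: declare e=99 at depth 1
Step 4: declare a=(read e)=99 at depth 1
Step 5: exit scope (depth=0)
Step 6: enter scope (depth=1)
Step 7: exit scope (depth=0)
Step 8: declare d=98 at depth 0
Step 9: declare d=36 at depth 0
Visible at query point: d=36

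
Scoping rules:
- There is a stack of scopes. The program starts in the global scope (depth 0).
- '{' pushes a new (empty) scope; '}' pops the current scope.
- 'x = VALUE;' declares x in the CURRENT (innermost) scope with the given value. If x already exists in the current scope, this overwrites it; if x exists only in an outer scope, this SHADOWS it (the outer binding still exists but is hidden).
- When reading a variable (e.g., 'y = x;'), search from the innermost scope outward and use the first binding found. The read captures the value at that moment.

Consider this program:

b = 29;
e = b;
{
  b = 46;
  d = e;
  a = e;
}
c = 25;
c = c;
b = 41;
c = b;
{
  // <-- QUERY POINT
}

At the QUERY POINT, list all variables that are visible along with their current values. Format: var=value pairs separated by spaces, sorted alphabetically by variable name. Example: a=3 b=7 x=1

Answer: b=41 c=41 e=29

Derivation:
Step 1: declare b=29 at depth 0
Step 2: declare e=(read b)=29 at depth 0
Step 3: enter scope (depth=1)
Step 4: declare b=46 at depth 1
Step 5: declare d=(read e)=29 at depth 1
Step 6: declare a=(read e)=29 at depth 1
Step 7: exit scope (depth=0)
Step 8: declare c=25 at depth 0
Step 9: declare c=(read c)=25 at depth 0
Step 10: declare b=41 at depth 0
Step 11: declare c=(read b)=41 at depth 0
Step 12: enter scope (depth=1)
Visible at query point: b=41 c=41 e=29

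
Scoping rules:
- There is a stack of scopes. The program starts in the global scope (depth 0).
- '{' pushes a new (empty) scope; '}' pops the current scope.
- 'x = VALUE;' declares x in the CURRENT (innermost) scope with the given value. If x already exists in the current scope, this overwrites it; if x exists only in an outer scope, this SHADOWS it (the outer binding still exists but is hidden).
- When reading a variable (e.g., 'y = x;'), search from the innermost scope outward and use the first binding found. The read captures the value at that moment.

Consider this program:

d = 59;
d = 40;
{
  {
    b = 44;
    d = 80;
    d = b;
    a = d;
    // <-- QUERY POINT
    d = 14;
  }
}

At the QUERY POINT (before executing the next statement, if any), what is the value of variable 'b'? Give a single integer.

Answer: 44

Derivation:
Step 1: declare d=59 at depth 0
Step 2: declare d=40 at depth 0
Step 3: enter scope (depth=1)
Step 4: enter scope (depth=2)
Step 5: declare b=44 at depth 2
Step 6: declare d=80 at depth 2
Step 7: declare d=(read b)=44 at depth 2
Step 8: declare a=(read d)=44 at depth 2
Visible at query point: a=44 b=44 d=44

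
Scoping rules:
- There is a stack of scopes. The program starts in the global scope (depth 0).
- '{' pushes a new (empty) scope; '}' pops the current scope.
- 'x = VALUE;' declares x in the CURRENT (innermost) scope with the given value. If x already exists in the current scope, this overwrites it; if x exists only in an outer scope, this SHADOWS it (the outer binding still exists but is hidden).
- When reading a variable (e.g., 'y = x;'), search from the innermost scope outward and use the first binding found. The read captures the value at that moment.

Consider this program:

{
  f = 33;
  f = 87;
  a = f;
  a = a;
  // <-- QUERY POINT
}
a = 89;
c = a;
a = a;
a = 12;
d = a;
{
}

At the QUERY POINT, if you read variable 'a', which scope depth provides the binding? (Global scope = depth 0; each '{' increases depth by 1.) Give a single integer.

Step 1: enter scope (depth=1)
Step 2: declare f=33 at depth 1
Step 3: declare f=87 at depth 1
Step 4: declare a=(read f)=87 at depth 1
Step 5: declare a=(read a)=87 at depth 1
Visible at query point: a=87 f=87

Answer: 1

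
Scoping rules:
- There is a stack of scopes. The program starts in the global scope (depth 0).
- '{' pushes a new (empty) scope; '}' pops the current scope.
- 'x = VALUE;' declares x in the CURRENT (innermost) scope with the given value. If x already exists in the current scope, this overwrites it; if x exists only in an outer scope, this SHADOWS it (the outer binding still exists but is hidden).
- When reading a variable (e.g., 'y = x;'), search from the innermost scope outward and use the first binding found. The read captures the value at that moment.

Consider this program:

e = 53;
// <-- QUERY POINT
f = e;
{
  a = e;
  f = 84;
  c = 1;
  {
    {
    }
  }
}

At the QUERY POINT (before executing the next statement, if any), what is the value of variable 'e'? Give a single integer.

Answer: 53

Derivation:
Step 1: declare e=53 at depth 0
Visible at query point: e=53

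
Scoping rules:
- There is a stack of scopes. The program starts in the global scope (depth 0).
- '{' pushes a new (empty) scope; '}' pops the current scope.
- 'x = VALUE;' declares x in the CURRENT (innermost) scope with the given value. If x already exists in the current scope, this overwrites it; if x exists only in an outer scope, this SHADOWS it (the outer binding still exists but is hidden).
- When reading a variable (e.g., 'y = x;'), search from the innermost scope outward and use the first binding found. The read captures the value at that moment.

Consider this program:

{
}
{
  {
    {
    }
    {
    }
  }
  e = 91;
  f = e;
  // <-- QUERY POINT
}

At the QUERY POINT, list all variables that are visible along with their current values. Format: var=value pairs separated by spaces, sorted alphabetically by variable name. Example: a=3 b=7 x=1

Answer: e=91 f=91

Derivation:
Step 1: enter scope (depth=1)
Step 2: exit scope (depth=0)
Step 3: enter scope (depth=1)
Step 4: enter scope (depth=2)
Step 5: enter scope (depth=3)
Step 6: exit scope (depth=2)
Step 7: enter scope (depth=3)
Step 8: exit scope (depth=2)
Step 9: exit scope (depth=1)
Step 10: declare e=91 at depth 1
Step 11: declare f=(read e)=91 at depth 1
Visible at query point: e=91 f=91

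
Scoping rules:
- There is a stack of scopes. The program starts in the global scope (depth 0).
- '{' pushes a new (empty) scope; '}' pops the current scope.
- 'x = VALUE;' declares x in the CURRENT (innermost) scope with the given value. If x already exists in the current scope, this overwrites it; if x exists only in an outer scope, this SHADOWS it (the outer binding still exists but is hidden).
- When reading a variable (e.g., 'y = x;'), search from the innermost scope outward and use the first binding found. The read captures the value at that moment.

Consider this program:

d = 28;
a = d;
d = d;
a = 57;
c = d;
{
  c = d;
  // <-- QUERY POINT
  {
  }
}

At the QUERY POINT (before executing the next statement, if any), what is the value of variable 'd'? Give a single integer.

Answer: 28

Derivation:
Step 1: declare d=28 at depth 0
Step 2: declare a=(read d)=28 at depth 0
Step 3: declare d=(read d)=28 at depth 0
Step 4: declare a=57 at depth 0
Step 5: declare c=(read d)=28 at depth 0
Step 6: enter scope (depth=1)
Step 7: declare c=(read d)=28 at depth 1
Visible at query point: a=57 c=28 d=28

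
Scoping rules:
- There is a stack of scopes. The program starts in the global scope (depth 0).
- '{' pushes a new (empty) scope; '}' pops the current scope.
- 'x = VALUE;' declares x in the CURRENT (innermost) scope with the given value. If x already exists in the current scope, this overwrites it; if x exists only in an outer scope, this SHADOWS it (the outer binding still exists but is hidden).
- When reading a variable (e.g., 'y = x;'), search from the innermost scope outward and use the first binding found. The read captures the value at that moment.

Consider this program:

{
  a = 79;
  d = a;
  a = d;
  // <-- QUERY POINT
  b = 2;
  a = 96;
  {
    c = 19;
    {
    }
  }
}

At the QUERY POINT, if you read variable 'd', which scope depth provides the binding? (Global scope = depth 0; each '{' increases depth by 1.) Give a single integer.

Answer: 1

Derivation:
Step 1: enter scope (depth=1)
Step 2: declare a=79 at depth 1
Step 3: declare d=(read a)=79 at depth 1
Step 4: declare a=(read d)=79 at depth 1
Visible at query point: a=79 d=79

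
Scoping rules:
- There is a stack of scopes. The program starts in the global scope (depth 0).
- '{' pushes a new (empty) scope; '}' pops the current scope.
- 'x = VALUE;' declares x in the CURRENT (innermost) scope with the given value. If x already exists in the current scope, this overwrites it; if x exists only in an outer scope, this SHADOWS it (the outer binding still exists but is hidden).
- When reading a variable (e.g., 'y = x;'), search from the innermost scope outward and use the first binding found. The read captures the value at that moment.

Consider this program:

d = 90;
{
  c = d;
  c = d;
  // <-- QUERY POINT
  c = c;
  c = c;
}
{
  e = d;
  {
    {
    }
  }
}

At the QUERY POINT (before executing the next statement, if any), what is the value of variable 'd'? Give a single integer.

Step 1: declare d=90 at depth 0
Step 2: enter scope (depth=1)
Step 3: declare c=(read d)=90 at depth 1
Step 4: declare c=(read d)=90 at depth 1
Visible at query point: c=90 d=90

Answer: 90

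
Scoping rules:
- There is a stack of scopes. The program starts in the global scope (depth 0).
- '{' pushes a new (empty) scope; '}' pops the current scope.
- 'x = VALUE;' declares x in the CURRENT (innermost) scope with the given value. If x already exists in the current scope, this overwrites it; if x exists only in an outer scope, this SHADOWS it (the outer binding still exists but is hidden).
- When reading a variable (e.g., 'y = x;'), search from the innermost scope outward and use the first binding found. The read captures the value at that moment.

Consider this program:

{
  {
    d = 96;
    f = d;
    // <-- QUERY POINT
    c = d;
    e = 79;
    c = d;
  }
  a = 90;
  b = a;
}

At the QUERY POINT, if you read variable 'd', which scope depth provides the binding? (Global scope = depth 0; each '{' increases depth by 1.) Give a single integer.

Answer: 2

Derivation:
Step 1: enter scope (depth=1)
Step 2: enter scope (depth=2)
Step 3: declare d=96 at depth 2
Step 4: declare f=(read d)=96 at depth 2
Visible at query point: d=96 f=96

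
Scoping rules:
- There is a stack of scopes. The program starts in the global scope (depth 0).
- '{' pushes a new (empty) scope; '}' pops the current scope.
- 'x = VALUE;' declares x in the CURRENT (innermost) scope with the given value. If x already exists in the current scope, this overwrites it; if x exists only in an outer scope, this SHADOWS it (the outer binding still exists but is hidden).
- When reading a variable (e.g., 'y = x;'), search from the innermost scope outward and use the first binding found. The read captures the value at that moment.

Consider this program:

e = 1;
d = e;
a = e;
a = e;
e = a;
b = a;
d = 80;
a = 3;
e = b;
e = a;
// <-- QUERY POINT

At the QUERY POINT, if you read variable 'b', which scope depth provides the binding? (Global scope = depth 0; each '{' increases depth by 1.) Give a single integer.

Answer: 0

Derivation:
Step 1: declare e=1 at depth 0
Step 2: declare d=(read e)=1 at depth 0
Step 3: declare a=(read e)=1 at depth 0
Step 4: declare a=(read e)=1 at depth 0
Step 5: declare e=(read a)=1 at depth 0
Step 6: declare b=(read a)=1 at depth 0
Step 7: declare d=80 at depth 0
Step 8: declare a=3 at depth 0
Step 9: declare e=(read b)=1 at depth 0
Step 10: declare e=(read a)=3 at depth 0
Visible at query point: a=3 b=1 d=80 e=3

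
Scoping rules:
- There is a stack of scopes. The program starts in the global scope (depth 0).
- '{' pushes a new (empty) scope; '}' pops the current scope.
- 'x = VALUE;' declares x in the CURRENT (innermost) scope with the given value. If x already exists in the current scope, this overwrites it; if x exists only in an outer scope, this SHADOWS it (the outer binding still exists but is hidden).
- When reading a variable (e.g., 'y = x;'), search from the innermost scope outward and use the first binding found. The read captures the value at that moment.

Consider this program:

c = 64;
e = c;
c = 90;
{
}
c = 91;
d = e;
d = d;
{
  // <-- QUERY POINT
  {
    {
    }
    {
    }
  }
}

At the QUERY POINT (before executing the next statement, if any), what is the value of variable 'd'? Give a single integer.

Step 1: declare c=64 at depth 0
Step 2: declare e=(read c)=64 at depth 0
Step 3: declare c=90 at depth 0
Step 4: enter scope (depth=1)
Step 5: exit scope (depth=0)
Step 6: declare c=91 at depth 0
Step 7: declare d=(read e)=64 at depth 0
Step 8: declare d=(read d)=64 at depth 0
Step 9: enter scope (depth=1)
Visible at query point: c=91 d=64 e=64

Answer: 64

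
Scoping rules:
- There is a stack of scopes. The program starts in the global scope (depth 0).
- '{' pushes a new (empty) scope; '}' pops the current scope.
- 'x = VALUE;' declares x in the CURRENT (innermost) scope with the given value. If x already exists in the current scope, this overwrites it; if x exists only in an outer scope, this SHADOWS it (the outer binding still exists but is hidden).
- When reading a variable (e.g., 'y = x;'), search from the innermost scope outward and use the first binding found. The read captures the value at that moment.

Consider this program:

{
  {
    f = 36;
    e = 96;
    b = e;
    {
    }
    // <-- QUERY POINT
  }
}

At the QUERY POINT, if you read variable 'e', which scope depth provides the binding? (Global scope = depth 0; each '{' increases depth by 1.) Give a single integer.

Step 1: enter scope (depth=1)
Step 2: enter scope (depth=2)
Step 3: declare f=36 at depth 2
Step 4: declare e=96 at depth 2
Step 5: declare b=(read e)=96 at depth 2
Step 6: enter scope (depth=3)
Step 7: exit scope (depth=2)
Visible at query point: b=96 e=96 f=36

Answer: 2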